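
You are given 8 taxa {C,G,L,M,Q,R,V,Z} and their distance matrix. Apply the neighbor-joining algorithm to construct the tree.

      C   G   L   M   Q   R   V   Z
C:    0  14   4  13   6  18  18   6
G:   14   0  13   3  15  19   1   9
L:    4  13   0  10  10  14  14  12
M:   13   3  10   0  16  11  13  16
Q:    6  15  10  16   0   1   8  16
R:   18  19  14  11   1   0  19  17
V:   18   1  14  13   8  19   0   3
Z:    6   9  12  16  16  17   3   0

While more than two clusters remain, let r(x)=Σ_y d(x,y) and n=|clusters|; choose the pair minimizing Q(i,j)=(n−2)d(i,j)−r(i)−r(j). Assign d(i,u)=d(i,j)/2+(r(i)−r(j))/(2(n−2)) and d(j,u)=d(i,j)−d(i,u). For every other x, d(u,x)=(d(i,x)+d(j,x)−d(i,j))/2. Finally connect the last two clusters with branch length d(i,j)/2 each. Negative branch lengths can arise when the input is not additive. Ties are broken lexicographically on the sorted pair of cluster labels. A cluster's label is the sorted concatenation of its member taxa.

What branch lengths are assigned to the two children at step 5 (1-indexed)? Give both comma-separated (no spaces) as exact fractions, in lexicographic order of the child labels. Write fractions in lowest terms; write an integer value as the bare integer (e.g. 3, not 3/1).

5/2,7

1. join Q+R (d=1, Q=-165) ⇒ QR; edges |Q|=-7/4, |R|=11/4
  updated: d(C,QR)=23/2, d(G,QR)=33/2, d(L,QR)=23/2, d(M,QR)=13, d(QR,V)=13, d(QR,Z)=16
2. join G+V (d=1, Q=-227/2) ⇒ GV; edges |G|=-1/20, |V|=21/20
  updated: d(C,GV)=31/2, d(GV,L)=13, d(GV,M)=15/2, d(GV,QR)=57/4, d(GV,Z)=11/2
3. join GV+Z (d=11/2, Q=-357/4) ⇒ GVZ; edges |GV|=89/32, |Z|=87/32
  updated: d(C,GVZ)=8, d(GVZ,L)=39/4, d(GVZ,M)=9, d(GVZ,QR)=99/8
4. join C+L (d=4, Q=-239/4) ⇒ CL; edges |C|=53/24, |L|=43/24
  updated: d(CL,GVZ)=55/8, d(CL,M)=19/2, d(CL,QR)=19/2
5. join CL+QR (d=19/2, Q=-167/4) ⇒ CLQR; edges |CL|=5/2, |QR|=7
  updated: d(CLQR,GVZ)=39/8, d(CLQR,M)=13/2
6. join CLQR+GVZ (d=39/8, Q=-163/8) ⇒ CGLQRVZ; edges |CLQR|=19/16, |GVZ|=59/16
  updated: d(CGLQRVZ,M)=85/16
7. join CGLQRVZ+M (d=85/16) ⇒ CGLMQRVZ; edges |CGLQRVZ|=85/32, |M|=85/32
final tree: ((((C:53/24,L:43/24):5/2,(Q:-7/4,R:11/4):7):19/16,((G:-1/20,V:21/20):89/32,Z:87/32):59/16):85/32,M:85/32)
total length: 499/16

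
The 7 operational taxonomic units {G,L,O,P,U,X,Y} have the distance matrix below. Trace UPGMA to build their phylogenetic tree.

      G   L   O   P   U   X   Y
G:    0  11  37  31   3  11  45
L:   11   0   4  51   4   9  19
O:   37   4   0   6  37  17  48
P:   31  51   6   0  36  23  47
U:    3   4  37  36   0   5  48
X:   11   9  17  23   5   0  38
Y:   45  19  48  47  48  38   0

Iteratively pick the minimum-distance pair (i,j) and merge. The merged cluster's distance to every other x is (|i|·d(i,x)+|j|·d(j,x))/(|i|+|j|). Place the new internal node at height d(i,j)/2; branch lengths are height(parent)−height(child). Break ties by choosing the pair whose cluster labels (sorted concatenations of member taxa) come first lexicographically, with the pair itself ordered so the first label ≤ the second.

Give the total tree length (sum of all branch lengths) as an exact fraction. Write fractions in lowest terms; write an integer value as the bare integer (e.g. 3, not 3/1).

4357/60

iteration 1: select G,U (d=3); attach at lengths (3/2, 3/2); label the merged cluster GU
  updated: d(GU,L)=15/2, d(GU,O)=37, d(GU,P)=67/2, d(GU,X)=8, d(GU,Y)=93/2
iteration 2: select L,O (d=4); attach at lengths (2, 2); label the merged cluster LO
  updated: d(GU,LO)=89/4, d(LO,P)=57/2, d(LO,X)=13, d(LO,Y)=67/2
iteration 3: select GU,X (d=8); attach at lengths (5/2, 4); label the merged cluster GUX
  updated: d(GUX,LO)=115/6, d(GUX,P)=30, d(GUX,Y)=131/3
iteration 4: select GUX,LO (d=115/6); attach at lengths (67/12, 91/12); label the merged cluster GLOUX
  updated: d(GLOUX,P)=147/5, d(GLOUX,Y)=198/5
iteration 5: select GLOUX,P (d=147/5); attach at lengths (307/60, 147/10); label the merged cluster GLOPUX
  updated: d(GLOPUX,Y)=245/6
iteration 6: select GLOPUX,Y (d=245/6); attach at lengths (343/60, 245/12); label the merged cluster GLOPUXY
final tree: (((((G:3/2,U:3/2):5/2,X:4):67/12,(L:2,O:2):91/12):307/60,P:147/10):343/60,Y:245/12)
total length: 4357/60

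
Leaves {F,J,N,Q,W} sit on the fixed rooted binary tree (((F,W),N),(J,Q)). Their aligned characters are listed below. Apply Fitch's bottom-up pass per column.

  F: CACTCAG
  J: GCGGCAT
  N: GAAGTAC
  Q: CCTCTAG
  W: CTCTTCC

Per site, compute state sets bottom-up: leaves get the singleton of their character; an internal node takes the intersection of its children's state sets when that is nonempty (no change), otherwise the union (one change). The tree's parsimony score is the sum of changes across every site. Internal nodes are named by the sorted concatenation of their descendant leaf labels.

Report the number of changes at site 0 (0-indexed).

FW@0: {C} ∩ {C} = {C} (intersection, +0)
FNW@0: {C} ∪ {G} = {C,G} (union, +1)
JQ@0: {G} ∪ {C} = {C,G} (union, +1)
FJNQW@0: {C,G} ∩ {C,G} = {C,G} (intersection, +0)
FW@1: {A} ∪ {T} = {A,T} (union, +1)
FNW@1: {A,T} ∩ {A} = {A} (intersection, +0)
JQ@1: {C} ∩ {C} = {C} (intersection, +0)
FJNQW@1: {A} ∪ {C} = {A,C} (union, +1)
FW@2: {C} ∩ {C} = {C} (intersection, +0)
FNW@2: {C} ∪ {A} = {A,C} (union, +1)
JQ@2: {G} ∪ {T} = {G,T} (union, +1)
FJNQW@2: {A,C} ∪ {G,T} = {A,C,G,T} (union, +1)
FW@3: {T} ∩ {T} = {T} (intersection, +0)
FNW@3: {T} ∪ {G} = {G,T} (union, +1)
JQ@3: {G} ∪ {C} = {C,G} (union, +1)
FJNQW@3: {G,T} ∩ {C,G} = {G} (intersection, +0)
FW@4: {C} ∪ {T} = {C,T} (union, +1)
FNW@4: {C,T} ∩ {T} = {T} (intersection, +0)
JQ@4: {C} ∪ {T} = {C,T} (union, +1)
FJNQW@4: {T} ∩ {C,T} = {T} (intersection, +0)
FW@5: {A} ∪ {C} = {A,C} (union, +1)
FNW@5: {A,C} ∩ {A} = {A} (intersection, +0)
JQ@5: {A} ∩ {A} = {A} (intersection, +0)
FJNQW@5: {A} ∩ {A} = {A} (intersection, +0)
FW@6: {G} ∪ {C} = {C,G} (union, +1)
FNW@6: {C,G} ∩ {C} = {C} (intersection, +0)
JQ@6: {T} ∪ {G} = {G,T} (union, +1)
FJNQW@6: {C} ∪ {G,T} = {C,G,T} (union, +1)
per-site changes: [2, 2, 3, 2, 2, 1, 3]; total = 15

2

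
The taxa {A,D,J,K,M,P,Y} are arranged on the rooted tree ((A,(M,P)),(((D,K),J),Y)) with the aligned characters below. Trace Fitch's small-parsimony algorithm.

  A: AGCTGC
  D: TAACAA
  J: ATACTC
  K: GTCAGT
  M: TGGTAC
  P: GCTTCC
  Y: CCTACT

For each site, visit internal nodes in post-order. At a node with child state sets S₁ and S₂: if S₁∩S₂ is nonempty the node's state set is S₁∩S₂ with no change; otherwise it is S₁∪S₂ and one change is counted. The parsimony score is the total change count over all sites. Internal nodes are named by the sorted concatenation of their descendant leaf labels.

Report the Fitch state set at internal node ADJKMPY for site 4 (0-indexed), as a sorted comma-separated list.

MP@0: {T} ∪ {G} = {G,T} (union, +1)
AMP@0: {A} ∪ {G,T} = {A,G,T} (union, +1)
DK@0: {T} ∪ {G} = {G,T} (union, +1)
DJK@0: {G,T} ∪ {A} = {A,G,T} (union, +1)
DJKY@0: {A,G,T} ∪ {C} = {A,C,G,T} (union, +1)
ADJKMPY@0: {A,G,T} ∩ {A,C,G,T} = {A,G,T} (intersection, +0)
MP@1: {G} ∪ {C} = {C,G} (union, +1)
AMP@1: {G} ∩ {C,G} = {G} (intersection, +0)
DK@1: {A} ∪ {T} = {A,T} (union, +1)
DJK@1: {A,T} ∩ {T} = {T} (intersection, +0)
DJKY@1: {T} ∪ {C} = {C,T} (union, +1)
ADJKMPY@1: {G} ∪ {C,T} = {C,G,T} (union, +1)
MP@2: {G} ∪ {T} = {G,T} (union, +1)
AMP@2: {C} ∪ {G,T} = {C,G,T} (union, +1)
DK@2: {A} ∪ {C} = {A,C} (union, +1)
DJK@2: {A,C} ∩ {A} = {A} (intersection, +0)
DJKY@2: {A} ∪ {T} = {A,T} (union, +1)
ADJKMPY@2: {C,G,T} ∩ {A,T} = {T} (intersection, +0)
MP@3: {T} ∩ {T} = {T} (intersection, +0)
AMP@3: {T} ∩ {T} = {T} (intersection, +0)
DK@3: {C} ∪ {A} = {A,C} (union, +1)
DJK@3: {A,C} ∩ {C} = {C} (intersection, +0)
DJKY@3: {C} ∪ {A} = {A,C} (union, +1)
ADJKMPY@3: {T} ∪ {A,C} = {A,C,T} (union, +1)
MP@4: {A} ∪ {C} = {A,C} (union, +1)
AMP@4: {G} ∪ {A,C} = {A,C,G} (union, +1)
DK@4: {A} ∪ {G} = {A,G} (union, +1)
DJK@4: {A,G} ∪ {T} = {A,G,T} (union, +1)
DJKY@4: {A,G,T} ∪ {C} = {A,C,G,T} (union, +1)
ADJKMPY@4: {A,C,G} ∩ {A,C,G,T} = {A,C,G} (intersection, +0)
MP@5: {C} ∩ {C} = {C} (intersection, +0)
AMP@5: {C} ∩ {C} = {C} (intersection, +0)
DK@5: {A} ∪ {T} = {A,T} (union, +1)
DJK@5: {A,T} ∪ {C} = {A,C,T} (union, +1)
DJKY@5: {A,C,T} ∩ {T} = {T} (intersection, +0)
ADJKMPY@5: {C} ∪ {T} = {C,T} (union, +1)
per-site changes: [5, 4, 4, 3, 5, 3]; total = 24

A,C,G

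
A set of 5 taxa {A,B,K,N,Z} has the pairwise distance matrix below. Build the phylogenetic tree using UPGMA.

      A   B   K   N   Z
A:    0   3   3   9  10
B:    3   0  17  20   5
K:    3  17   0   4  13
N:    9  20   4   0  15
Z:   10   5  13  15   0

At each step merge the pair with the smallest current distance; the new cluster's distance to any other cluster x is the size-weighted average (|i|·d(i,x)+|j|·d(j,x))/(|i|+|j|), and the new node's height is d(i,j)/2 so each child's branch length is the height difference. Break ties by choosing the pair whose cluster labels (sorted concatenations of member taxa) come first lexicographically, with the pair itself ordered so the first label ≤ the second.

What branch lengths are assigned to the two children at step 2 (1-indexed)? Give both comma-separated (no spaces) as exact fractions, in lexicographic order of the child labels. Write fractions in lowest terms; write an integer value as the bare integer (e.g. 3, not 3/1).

2,2

step 1: merge (A,B) at d=3; branch lengths A→3/2, B→3/2; new cluster AB
  updated: d(AB,K)=10, d(AB,N)=29/2, d(AB,Z)=15/2
step 2: merge (K,N) at d=4; branch lengths K→2, N→2; new cluster KN
  updated: d(AB,KN)=49/4, d(KN,Z)=14
step 3: merge (AB,Z) at d=15/2; branch lengths AB→9/4, Z→15/4; new cluster ABZ
  updated: d(ABZ,KN)=77/6
step 4: merge (ABZ,KN) at d=77/6; branch lengths ABZ→8/3, KN→53/12; new cluster ABKNZ
final tree: (((A:3/2,B:3/2):9/4,Z:15/4):8/3,(K:2,N:2):53/12)
total length: 241/12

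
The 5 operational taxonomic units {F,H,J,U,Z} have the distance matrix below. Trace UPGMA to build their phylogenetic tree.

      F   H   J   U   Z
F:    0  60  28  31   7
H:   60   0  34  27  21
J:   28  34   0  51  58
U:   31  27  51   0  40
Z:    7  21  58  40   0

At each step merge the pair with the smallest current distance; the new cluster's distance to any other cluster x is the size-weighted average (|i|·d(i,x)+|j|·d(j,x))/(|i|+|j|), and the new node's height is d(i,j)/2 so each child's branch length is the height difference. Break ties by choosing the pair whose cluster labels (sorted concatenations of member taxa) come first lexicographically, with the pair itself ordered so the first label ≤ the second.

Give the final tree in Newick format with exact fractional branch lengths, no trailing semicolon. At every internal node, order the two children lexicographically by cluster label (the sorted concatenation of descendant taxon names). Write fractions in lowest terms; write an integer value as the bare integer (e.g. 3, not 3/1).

(((F:7/2,Z:7/2):31/2,(H:27/2,U:27/2):11/2):19/8,J:171/8)

step 1: merge (F,Z) at d=7; branch lengths F→7/2, Z→7/2; new cluster FZ
  updated: d(FZ,H)=81/2, d(FZ,J)=43, d(FZ,U)=71/2
step 2: merge (H,U) at d=27; branch lengths H→27/2, U→27/2; new cluster HU
  updated: d(FZ,HU)=38, d(HU,J)=85/2
step 3: merge (FZ,HU) at d=38; branch lengths FZ→31/2, HU→11/2; new cluster FHUZ
  updated: d(FHUZ,J)=171/4
step 4: merge (FHUZ,J) at d=171/4; branch lengths FHUZ→19/8, J→171/8; new cluster FHJUZ
final tree: (((F:7/2,Z:7/2):31/2,(H:27/2,U:27/2):11/2):19/8,J:171/8)
total length: 315/4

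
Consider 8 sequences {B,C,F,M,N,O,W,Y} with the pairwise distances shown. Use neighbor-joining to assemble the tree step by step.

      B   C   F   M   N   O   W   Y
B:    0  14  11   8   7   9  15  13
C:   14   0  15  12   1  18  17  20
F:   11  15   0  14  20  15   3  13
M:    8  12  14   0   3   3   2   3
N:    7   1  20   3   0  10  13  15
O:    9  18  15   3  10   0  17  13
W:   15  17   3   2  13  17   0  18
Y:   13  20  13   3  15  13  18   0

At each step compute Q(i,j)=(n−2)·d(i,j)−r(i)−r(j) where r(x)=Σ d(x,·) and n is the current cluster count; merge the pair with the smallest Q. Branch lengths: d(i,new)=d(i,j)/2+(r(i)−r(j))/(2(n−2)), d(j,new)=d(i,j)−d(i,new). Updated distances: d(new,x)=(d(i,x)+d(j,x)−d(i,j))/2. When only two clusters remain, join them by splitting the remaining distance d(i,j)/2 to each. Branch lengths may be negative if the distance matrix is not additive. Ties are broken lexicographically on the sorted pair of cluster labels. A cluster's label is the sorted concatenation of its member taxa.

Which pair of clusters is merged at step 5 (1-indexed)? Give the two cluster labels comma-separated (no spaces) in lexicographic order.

iteration 1: select C,N (d=1, Q=-160); attach at lengths (17/6, -11/6); label the merged cluster CN
  updated: d(B,CN)=10, d(CN,F)=17, d(CN,M)=7, d(CN,O)=27/2, d(CN,W)=29/2, d(CN,Y)=17
iteration 2: select F,W (d=3, Q=-255/2); attach at lengths (37/20, 23/20); label the merged cluster FW
  updated: d(B,FW)=23/2, d(CN,FW)=57/4, d(FW,M)=13/2, d(FW,O)=29/2, d(FW,Y)=14
iteration 3: select M,Y (d=3, Q=-151/2); attach at lengths (-41/16, 89/16); label the merged cluster MY
  updated: d(B,MY)=9, d(CN,MY)=21/2, d(FW,MY)=35/4, d(MY,O)=13/2
iteration 4: select MY,O (d=13/2, Q=-235/4); attach at lengths (43/24, 113/24); label the merged cluster MOY
  updated: d(B,MOY)=23/4, d(CN,MOY)=35/4, d(FW,MOY)=67/8
iteration 5: select B,CN (d=10, Q=-161/4); attach at lengths (57/16, 103/16); label the merged cluster BCN
  updated: d(BCN,FW)=63/8, d(BCN,MOY)=9/4
iteration 6: select BCN,FW (d=63/8, Q=-37/2); attach at lengths (7/8, 7); label the merged cluster BCFNW
  updated: d(BCFNW,MOY)=11/8
iteration 7: select BCFNW,MOY (d=11/8); attach at lengths (11/16, 11/16); label the merged cluster BCFMNOWY
final tree: (((B:57/16,(C:17/6,N:-11/6):103/16):7/8,(F:37/20,W:23/20):7):11/16,((M:-41/16,Y:89/16):43/24,O:113/24):11/16)
total length: 131/4

B,CN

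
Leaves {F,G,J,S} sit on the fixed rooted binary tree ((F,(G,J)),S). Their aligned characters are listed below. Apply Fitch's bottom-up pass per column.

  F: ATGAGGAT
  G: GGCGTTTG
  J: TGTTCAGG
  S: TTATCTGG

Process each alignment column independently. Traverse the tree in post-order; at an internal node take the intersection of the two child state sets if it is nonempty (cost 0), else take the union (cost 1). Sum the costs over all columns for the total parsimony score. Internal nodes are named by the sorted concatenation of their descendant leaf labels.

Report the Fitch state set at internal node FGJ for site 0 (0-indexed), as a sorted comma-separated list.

A,G,T

[col 0] GJ: children G:{G}, J:{T} ∪→ {G,T}; cost 1
[col 0] FGJ: children F:{A}, GJ:{G,T} ∪→ {A,G,T}; cost 1
[col 0] FGJS: children FGJ:{A,G,T}, S:{T} ∩→ {T}; cost 0
[col 1] GJ: children G:{G}, J:{G} ∩→ {G}; cost 0
[col 1] FGJ: children F:{T}, GJ:{G} ∪→ {G,T}; cost 1
[col 1] FGJS: children FGJ:{G,T}, S:{T} ∩→ {T}; cost 0
[col 2] GJ: children G:{C}, J:{T} ∪→ {C,T}; cost 1
[col 2] FGJ: children F:{G}, GJ:{C,T} ∪→ {C,G,T}; cost 1
[col 2] FGJS: children FGJ:{C,G,T}, S:{A} ∪→ {A,C,G,T}; cost 1
[col 3] GJ: children G:{G}, J:{T} ∪→ {G,T}; cost 1
[col 3] FGJ: children F:{A}, GJ:{G,T} ∪→ {A,G,T}; cost 1
[col 3] FGJS: children FGJ:{A,G,T}, S:{T} ∩→ {T}; cost 0
[col 4] GJ: children G:{T}, J:{C} ∪→ {C,T}; cost 1
[col 4] FGJ: children F:{G}, GJ:{C,T} ∪→ {C,G,T}; cost 1
[col 4] FGJS: children FGJ:{C,G,T}, S:{C} ∩→ {C}; cost 0
[col 5] GJ: children G:{T}, J:{A} ∪→ {A,T}; cost 1
[col 5] FGJ: children F:{G}, GJ:{A,T} ∪→ {A,G,T}; cost 1
[col 5] FGJS: children FGJ:{A,G,T}, S:{T} ∩→ {T}; cost 0
[col 6] GJ: children G:{T}, J:{G} ∪→ {G,T}; cost 1
[col 6] FGJ: children F:{A}, GJ:{G,T} ∪→ {A,G,T}; cost 1
[col 6] FGJS: children FGJ:{A,G,T}, S:{G} ∩→ {G}; cost 0
[col 7] GJ: children G:{G}, J:{G} ∩→ {G}; cost 0
[col 7] FGJ: children F:{T}, GJ:{G} ∪→ {G,T}; cost 1
[col 7] FGJS: children FGJ:{G,T}, S:{G} ∩→ {G}; cost 0
per-site changes: [2, 1, 3, 2, 2, 2, 2, 1]; total = 15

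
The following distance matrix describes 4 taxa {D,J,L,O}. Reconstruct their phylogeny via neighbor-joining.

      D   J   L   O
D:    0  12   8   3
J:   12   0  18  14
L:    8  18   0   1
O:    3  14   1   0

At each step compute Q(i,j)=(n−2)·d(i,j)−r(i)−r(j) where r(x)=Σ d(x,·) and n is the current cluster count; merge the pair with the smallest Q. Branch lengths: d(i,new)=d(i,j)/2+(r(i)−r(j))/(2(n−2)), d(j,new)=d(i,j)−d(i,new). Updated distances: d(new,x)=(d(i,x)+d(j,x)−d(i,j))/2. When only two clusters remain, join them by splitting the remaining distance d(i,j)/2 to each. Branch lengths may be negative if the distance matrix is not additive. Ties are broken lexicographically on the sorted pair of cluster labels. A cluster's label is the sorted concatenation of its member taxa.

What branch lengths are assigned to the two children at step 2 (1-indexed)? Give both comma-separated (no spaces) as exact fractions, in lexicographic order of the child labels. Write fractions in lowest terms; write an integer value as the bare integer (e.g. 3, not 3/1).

1. join D+J (d=12, Q=-43) ⇒ DJ; edges |D|=3/4, |J|=45/4
  updated: d(DJ,L)=7, d(DJ,O)=5/2
2. join DJ+L (d=7, Q=-21/2) ⇒ DJL; edges |DJ|=17/4, |L|=11/4
  updated: d(DJL,O)=-7/4
3. join DJL+O (d=-7/4) ⇒ DJLO; edges |DJL|=-7/8, |O|=-7/8
final tree: (((D:3/4,J:45/4):17/4,L:11/4):-7/8,O:-7/8)
total length: 69/4

17/4,11/4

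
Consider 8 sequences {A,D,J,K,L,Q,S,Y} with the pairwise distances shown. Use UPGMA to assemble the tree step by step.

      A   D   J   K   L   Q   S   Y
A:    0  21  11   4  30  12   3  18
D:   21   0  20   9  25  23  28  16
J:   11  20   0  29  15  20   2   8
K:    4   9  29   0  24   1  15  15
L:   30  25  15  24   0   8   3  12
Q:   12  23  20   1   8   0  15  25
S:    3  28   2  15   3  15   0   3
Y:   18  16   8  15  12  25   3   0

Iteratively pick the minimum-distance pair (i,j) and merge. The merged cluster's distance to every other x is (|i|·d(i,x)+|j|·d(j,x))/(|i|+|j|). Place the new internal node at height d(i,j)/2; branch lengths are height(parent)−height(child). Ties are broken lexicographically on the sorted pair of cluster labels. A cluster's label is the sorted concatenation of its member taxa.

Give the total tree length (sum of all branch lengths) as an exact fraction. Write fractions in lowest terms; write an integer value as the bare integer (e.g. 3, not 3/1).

983/24

1. join K+Q (d=1) ⇒ KQ; edges |K|=1/2, |Q|=1/2
  updated: d(A,KQ)=8, d(D,KQ)=16, d(J,KQ)=49/2, d(KQ,L)=16, d(KQ,S)=15, d(KQ,Y)=20
2. join J+S (d=2) ⇒ JS; edges |J|=1, |S|=1
  updated: d(A,JS)=7, d(D,JS)=24, d(JS,KQ)=79/4, d(JS,L)=9, d(JS,Y)=11/2
3. join JS+Y (d=11/2) ⇒ JSY; edges |JS|=7/4, |Y|=11/4
  updated: d(A,JSY)=32/3, d(D,JSY)=64/3, d(JSY,KQ)=119/6, d(JSY,L)=10
4. join A+KQ (d=8) ⇒ AKQ; edges |A|=4, |KQ|=7/2
  updated: d(AKQ,D)=53/3, d(AKQ,JSY)=151/9, d(AKQ,L)=62/3
5. join JSY+L (d=10) ⇒ JLSY; edges |JSY|=9/4, |L|=5
  updated: d(AKQ,JLSY)=71/4, d(D,JLSY)=89/4
6. join AKQ+D (d=53/3) ⇒ ADKQ; edges |AKQ|=29/6, |D|=53/6
  updated: d(ADKQ,JLSY)=151/8
7. join ADKQ+JLSY (d=151/8) ⇒ ADJKLQSY; edges |ADKQ|=29/48, |JLSY|=71/16
final tree: (((A:4,(K:1/2,Q:1/2):7/2):29/6,D:53/6):29/48,(((J:1,S:1):7/4,Y:11/4):9/4,L:5):71/16)
total length: 983/24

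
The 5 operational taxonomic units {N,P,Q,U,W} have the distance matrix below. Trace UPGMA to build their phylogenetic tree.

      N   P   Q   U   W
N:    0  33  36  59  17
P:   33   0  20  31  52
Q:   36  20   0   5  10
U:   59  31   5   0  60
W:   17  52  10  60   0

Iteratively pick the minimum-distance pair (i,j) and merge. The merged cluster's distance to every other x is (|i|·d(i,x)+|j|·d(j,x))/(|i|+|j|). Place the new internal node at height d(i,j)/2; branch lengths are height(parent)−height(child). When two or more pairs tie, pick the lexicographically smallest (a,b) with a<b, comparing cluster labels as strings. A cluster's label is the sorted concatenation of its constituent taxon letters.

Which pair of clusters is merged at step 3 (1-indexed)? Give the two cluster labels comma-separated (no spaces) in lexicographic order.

step 1: merge (Q,U) at d=5; branch lengths Q→5/2, U→5/2; new cluster QU
  updated: d(N,QU)=95/2, d(P,QU)=51/2, d(QU,W)=35
step 2: merge (N,W) at d=17; branch lengths N→17/2, W→17/2; new cluster NW
  updated: d(NW,P)=85/2, d(NW,QU)=165/4
step 3: merge (P,QU) at d=51/2; branch lengths P→51/4, QU→41/4; new cluster PQU
  updated: d(NW,PQU)=125/3
step 4: merge (NW,PQU) at d=125/3; branch lengths NW→37/3, PQU→97/12; new cluster NPQUW
final tree: ((N:17/2,W:17/2):37/3,(P:51/4,(Q:5/2,U:5/2):41/4):97/12)
total length: 785/12

P,QU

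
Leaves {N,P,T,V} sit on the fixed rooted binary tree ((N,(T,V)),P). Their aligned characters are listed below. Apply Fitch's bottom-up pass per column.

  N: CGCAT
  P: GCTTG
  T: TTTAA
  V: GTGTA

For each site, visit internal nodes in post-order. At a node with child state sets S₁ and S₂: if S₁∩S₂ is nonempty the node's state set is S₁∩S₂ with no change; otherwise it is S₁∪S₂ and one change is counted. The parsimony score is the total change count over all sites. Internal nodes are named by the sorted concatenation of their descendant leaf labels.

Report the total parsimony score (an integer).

[col 0] TV: children T:{T}, V:{G} ∪→ {G,T}; cost 1
[col 0] NTV: children N:{C}, TV:{G,T} ∪→ {C,G,T}; cost 1
[col 0] NPTV: children NTV:{C,G,T}, P:{G} ∩→ {G}; cost 0
[col 1] TV: children T:{T}, V:{T} ∩→ {T}; cost 0
[col 1] NTV: children N:{G}, TV:{T} ∪→ {G,T}; cost 1
[col 1] NPTV: children NTV:{G,T}, P:{C} ∪→ {C,G,T}; cost 1
[col 2] TV: children T:{T}, V:{G} ∪→ {G,T}; cost 1
[col 2] NTV: children N:{C}, TV:{G,T} ∪→ {C,G,T}; cost 1
[col 2] NPTV: children NTV:{C,G,T}, P:{T} ∩→ {T}; cost 0
[col 3] TV: children T:{A}, V:{T} ∪→ {A,T}; cost 1
[col 3] NTV: children N:{A}, TV:{A,T} ∩→ {A}; cost 0
[col 3] NPTV: children NTV:{A}, P:{T} ∪→ {A,T}; cost 1
[col 4] TV: children T:{A}, V:{A} ∩→ {A}; cost 0
[col 4] NTV: children N:{T}, TV:{A} ∪→ {A,T}; cost 1
[col 4] NPTV: children NTV:{A,T}, P:{G} ∪→ {A,G,T}; cost 1
per-site changes: [2, 2, 2, 2, 2]; total = 10

10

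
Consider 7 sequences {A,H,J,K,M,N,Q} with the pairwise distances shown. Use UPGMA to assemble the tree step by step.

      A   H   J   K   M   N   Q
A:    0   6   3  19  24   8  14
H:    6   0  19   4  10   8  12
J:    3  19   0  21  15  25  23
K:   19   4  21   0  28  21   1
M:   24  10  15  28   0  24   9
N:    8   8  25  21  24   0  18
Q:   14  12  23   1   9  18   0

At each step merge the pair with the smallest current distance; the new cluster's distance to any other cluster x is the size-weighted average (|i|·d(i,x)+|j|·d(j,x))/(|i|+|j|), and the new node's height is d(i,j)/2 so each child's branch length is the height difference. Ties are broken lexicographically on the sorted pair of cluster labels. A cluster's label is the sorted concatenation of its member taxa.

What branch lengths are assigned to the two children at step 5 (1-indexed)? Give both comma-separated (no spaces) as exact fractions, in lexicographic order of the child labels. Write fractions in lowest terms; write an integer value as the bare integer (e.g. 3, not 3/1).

iteration 1: select K,Q (d=1); attach at lengths (1/2, 1/2); label the merged cluster KQ
  updated: d(A,KQ)=33/2, d(H,KQ)=8, d(J,KQ)=22, d(KQ,M)=37/2, d(KQ,N)=39/2
iteration 2: select A,J (d=3); attach at lengths (3/2, 3/2); label the merged cluster AJ
  updated: d(AJ,H)=25/2, d(AJ,KQ)=77/4, d(AJ,M)=39/2, d(AJ,N)=33/2
iteration 3: select H,KQ (d=8); attach at lengths (4, 7/2); label the merged cluster HKQ
  updated: d(AJ,HKQ)=17, d(HKQ,M)=47/3, d(HKQ,N)=47/3
iteration 4: select HKQ,M (d=47/3); attach at lengths (23/6, 47/6); label the merged cluster HKMQ
  updated: d(AJ,HKMQ)=141/8, d(HKMQ,N)=71/4
iteration 5: select AJ,N (d=33/2); attach at lengths (27/4, 33/4); label the merged cluster AJN
  updated: d(AJN,HKMQ)=53/3
iteration 6: select AJN,HKMQ (d=53/3); attach at lengths (7/12, 1); label the merged cluster AHJKMNQ
final tree: (((A:3/2,J:3/2):27/4,N:33/4):7/12,((H:4,(K:1/2,Q:1/2):7/2):23/6,M:47/6):1)
total length: 159/4

27/4,33/4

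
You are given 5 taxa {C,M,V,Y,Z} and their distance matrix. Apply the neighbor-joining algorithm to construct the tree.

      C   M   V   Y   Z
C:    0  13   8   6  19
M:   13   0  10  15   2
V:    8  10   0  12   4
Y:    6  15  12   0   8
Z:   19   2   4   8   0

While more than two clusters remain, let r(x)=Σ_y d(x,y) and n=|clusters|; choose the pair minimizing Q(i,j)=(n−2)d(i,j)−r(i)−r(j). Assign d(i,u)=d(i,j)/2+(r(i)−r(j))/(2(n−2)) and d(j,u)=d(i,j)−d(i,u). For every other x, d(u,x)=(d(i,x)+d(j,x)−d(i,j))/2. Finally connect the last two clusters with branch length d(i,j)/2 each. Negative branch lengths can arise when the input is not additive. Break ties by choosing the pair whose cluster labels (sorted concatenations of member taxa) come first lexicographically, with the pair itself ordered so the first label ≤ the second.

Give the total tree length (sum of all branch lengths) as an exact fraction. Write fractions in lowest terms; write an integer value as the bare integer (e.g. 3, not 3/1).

155/8

iteration 1: select C,Y (d=6, Q=-69); attach at lengths (23/6, 13/6); label the merged cluster CY
  updated: d(CY,M)=11, d(CY,V)=7, d(CY,Z)=21/2
iteration 2: select CY,V (d=7, Q=-71/2); attach at lengths (43/8, 13/8); label the merged cluster CVY
  updated: d(CVY,M)=7, d(CVY,Z)=15/4
iteration 3: select CVY,M (d=7, Q=-51/4); attach at lengths (35/8, 21/8); label the merged cluster CMVY
  updated: d(CMVY,Z)=-5/8
iteration 4: select CMVY,Z (d=-5/8); attach at lengths (-5/16, -5/16); label the merged cluster CMVYZ
final tree: ((((C:23/6,Y:13/6):43/8,V:13/8):35/8,M:21/8):-5/16,Z:-5/16)
total length: 155/8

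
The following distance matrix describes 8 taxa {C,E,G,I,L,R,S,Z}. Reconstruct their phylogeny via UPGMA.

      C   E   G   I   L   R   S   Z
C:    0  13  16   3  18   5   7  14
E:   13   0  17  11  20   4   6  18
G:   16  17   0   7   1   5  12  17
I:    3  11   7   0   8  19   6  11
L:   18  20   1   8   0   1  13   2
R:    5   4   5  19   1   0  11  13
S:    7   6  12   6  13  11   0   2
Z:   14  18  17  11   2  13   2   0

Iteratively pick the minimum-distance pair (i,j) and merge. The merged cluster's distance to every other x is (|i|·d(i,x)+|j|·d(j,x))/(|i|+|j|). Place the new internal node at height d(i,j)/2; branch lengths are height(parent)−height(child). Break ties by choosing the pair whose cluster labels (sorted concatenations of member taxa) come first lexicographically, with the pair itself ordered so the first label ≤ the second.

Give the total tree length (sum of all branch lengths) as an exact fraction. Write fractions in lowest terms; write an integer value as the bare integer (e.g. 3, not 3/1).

step 1: merge (G,L) at d=1; branch lengths G→1/2, L→1/2; new cluster GL
  updated: d(C,GL)=17, d(E,GL)=37/2, d(GL,I)=15/2, d(GL,R)=3, d(GL,S)=25/2, d(GL,Z)=19/2
step 2: merge (S,Z) at d=2; branch lengths S→1, Z→1; new cluster SZ
  updated: d(C,SZ)=21/2, d(E,SZ)=12, d(GL,SZ)=11, d(I,SZ)=17/2, d(R,SZ)=12
step 3: merge (C,I) at d=3; branch lengths C→3/2, I→3/2; new cluster CI
  updated: d(CI,E)=12, d(CI,GL)=49/4, d(CI,R)=12, d(CI,SZ)=19/2
step 4: merge (GL,R) at d=3; branch lengths GL→1, R→3/2; new cluster GLR
  updated: d(CI,GLR)=73/6, d(E,GLR)=41/3, d(GLR,SZ)=34/3
step 5: merge (CI,SZ) at d=19/2; branch lengths CI→13/4, SZ→15/4; new cluster CISZ
  updated: d(CISZ,E)=12, d(CISZ,GLR)=47/4
step 6: merge (CISZ,GLR) at d=47/4; branch lengths CISZ→9/8, GLR→35/8; new cluster CGILRSZ
  updated: d(CGILRSZ,E)=89/7
step 7: merge (CGILRSZ,E) at d=89/7; branch lengths CGILRSZ→27/56, E→89/14; new cluster CEGILRSZ
final tree: ((((C:3/2,I:3/2):13/4,(S:1,Z:1):15/4):9/8,((G:1/2,L:1/2):1,R:3/2):35/8):27/56,E:89/14)
total length: 1559/56

1559/56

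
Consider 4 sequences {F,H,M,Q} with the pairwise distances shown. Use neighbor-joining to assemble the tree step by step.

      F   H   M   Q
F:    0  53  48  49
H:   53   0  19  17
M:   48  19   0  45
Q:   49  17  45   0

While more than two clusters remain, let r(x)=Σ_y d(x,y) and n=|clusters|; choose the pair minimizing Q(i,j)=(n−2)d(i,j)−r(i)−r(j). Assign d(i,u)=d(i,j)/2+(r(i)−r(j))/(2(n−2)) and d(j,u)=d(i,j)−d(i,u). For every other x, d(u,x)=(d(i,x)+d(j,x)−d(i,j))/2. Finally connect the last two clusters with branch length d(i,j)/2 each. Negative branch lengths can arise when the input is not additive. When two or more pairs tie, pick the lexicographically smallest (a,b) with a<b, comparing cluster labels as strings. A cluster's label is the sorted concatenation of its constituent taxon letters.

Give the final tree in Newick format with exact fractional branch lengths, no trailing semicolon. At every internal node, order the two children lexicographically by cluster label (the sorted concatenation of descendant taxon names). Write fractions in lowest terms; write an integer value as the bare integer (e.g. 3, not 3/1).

iteration 1: select F,M (d=48, Q=-166); attach at lengths (67/2, 29/2); label the merged cluster FM
  updated: d(FM,H)=12, d(FM,Q)=23
iteration 2: select FM,H (d=12, Q=-52); attach at lengths (9, 3); label the merged cluster FHM
  updated: d(FHM,Q)=14
iteration 3: select FHM,Q (d=14); attach at lengths (7, 7); label the merged cluster FHMQ
final tree: (((F:67/2,M:29/2):9,H:3):7,Q:7)
total length: 74

(((F:67/2,M:29/2):9,H:3):7,Q:7)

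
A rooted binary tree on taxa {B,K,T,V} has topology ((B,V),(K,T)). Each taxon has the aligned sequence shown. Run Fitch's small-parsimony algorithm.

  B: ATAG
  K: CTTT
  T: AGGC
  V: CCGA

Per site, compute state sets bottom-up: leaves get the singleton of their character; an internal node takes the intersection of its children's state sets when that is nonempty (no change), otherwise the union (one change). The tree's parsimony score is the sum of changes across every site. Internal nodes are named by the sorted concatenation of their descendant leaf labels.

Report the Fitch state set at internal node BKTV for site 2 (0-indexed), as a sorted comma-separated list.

[col 0] BV: children B:{A}, V:{C} ∪→ {A,C}; cost 1
[col 0] KT: children K:{C}, T:{A} ∪→ {A,C}; cost 1
[col 0] BKTV: children BV:{A,C}, KT:{A,C} ∩→ {A,C}; cost 0
[col 1] BV: children B:{T}, V:{C} ∪→ {C,T}; cost 1
[col 1] KT: children K:{T}, T:{G} ∪→ {G,T}; cost 1
[col 1] BKTV: children BV:{C,T}, KT:{G,T} ∩→ {T}; cost 0
[col 2] BV: children B:{A}, V:{G} ∪→ {A,G}; cost 1
[col 2] KT: children K:{T}, T:{G} ∪→ {G,T}; cost 1
[col 2] BKTV: children BV:{A,G}, KT:{G,T} ∩→ {G}; cost 0
[col 3] BV: children B:{G}, V:{A} ∪→ {A,G}; cost 1
[col 3] KT: children K:{T}, T:{C} ∪→ {C,T}; cost 1
[col 3] BKTV: children BV:{A,G}, KT:{C,T} ∪→ {A,C,G,T}; cost 1
per-site changes: [2, 2, 2, 3]; total = 9

G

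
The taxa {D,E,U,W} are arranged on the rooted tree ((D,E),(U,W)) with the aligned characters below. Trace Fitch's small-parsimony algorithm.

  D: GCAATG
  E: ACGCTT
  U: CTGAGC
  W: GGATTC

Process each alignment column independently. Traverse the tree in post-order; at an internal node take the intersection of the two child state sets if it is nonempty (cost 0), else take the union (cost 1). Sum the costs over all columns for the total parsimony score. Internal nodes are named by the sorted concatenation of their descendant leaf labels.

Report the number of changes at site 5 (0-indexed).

DE@0: {G} ∪ {A} = {A,G} (union, +1)
UW@0: {C} ∪ {G} = {C,G} (union, +1)
DEUW@0: {A,G} ∩ {C,G} = {G} (intersection, +0)
DE@1: {C} ∩ {C} = {C} (intersection, +0)
UW@1: {T} ∪ {G} = {G,T} (union, +1)
DEUW@1: {C} ∪ {G,T} = {C,G,T} (union, +1)
DE@2: {A} ∪ {G} = {A,G} (union, +1)
UW@2: {G} ∪ {A} = {A,G} (union, +1)
DEUW@2: {A,G} ∩ {A,G} = {A,G} (intersection, +0)
DE@3: {A} ∪ {C} = {A,C} (union, +1)
UW@3: {A} ∪ {T} = {A,T} (union, +1)
DEUW@3: {A,C} ∩ {A,T} = {A} (intersection, +0)
DE@4: {T} ∩ {T} = {T} (intersection, +0)
UW@4: {G} ∪ {T} = {G,T} (union, +1)
DEUW@4: {T} ∩ {G,T} = {T} (intersection, +0)
DE@5: {G} ∪ {T} = {G,T} (union, +1)
UW@5: {C} ∩ {C} = {C} (intersection, +0)
DEUW@5: {G,T} ∪ {C} = {C,G,T} (union, +1)
per-site changes: [2, 2, 2, 2, 1, 2]; total = 11

2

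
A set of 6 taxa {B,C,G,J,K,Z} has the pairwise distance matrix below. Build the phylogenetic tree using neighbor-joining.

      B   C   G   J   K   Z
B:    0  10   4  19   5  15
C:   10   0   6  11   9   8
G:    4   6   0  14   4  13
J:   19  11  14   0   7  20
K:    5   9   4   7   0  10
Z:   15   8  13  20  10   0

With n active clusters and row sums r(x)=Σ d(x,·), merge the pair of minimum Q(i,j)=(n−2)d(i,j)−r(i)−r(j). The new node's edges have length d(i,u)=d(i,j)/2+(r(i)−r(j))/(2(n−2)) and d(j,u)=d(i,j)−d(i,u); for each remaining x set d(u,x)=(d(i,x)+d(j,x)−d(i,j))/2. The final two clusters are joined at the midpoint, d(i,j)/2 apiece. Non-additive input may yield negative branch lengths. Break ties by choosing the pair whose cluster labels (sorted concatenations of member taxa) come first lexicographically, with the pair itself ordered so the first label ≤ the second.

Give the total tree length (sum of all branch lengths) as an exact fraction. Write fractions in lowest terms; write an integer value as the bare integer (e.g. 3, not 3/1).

53/2

step 1: merge (B,G) at d=4, Q=-78; branch lengths B→7/2, G→1/2; new cluster BG
  updated: d(BG,C)=6, d(BG,J)=29/2, d(BG,K)=5/2, d(BG,Z)=12
step 2: merge (C,Z) at d=8, Q=-60; branch lengths C→4/3, Z→20/3; new cluster CZ
  updated: d(BG,CZ)=5, d(CZ,J)=23/2, d(CZ,K)=11/2
step 3: merge (BG,CZ) at d=5, Q=-34; branch lengths BG→5/2, CZ→5/2; new cluster BCGZ
  updated: d(BCGZ,J)=21/2, d(BCGZ,K)=3/2
step 4: merge (BCGZ,J) at d=21/2, Q=-19; branch lengths BCGZ→5/2, J→8; new cluster BCGJZ
  updated: d(BCGJZ,K)=-1
step 5: merge (BCGJZ,K) at d=-1; branch lengths BCGJZ→-1/2, K→-1/2; new cluster BCGJKZ
final tree: ((((B:7/2,G:1/2):5/2,(C:4/3,Z:20/3):5/2):5/2,J:8):-1/2,K:-1/2)
total length: 53/2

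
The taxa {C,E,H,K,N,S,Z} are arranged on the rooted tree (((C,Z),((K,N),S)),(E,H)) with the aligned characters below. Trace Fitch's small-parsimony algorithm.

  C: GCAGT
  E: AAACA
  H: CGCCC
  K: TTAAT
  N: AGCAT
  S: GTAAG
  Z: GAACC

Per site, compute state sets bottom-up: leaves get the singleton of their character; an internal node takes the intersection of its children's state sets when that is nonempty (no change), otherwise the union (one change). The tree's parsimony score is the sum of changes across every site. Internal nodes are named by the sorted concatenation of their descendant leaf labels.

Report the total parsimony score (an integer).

16

site 0, node CZ: C={G} ∩ Z={G} → {G} (+0)
site 0, node KN: K={T} ∪ N={A} → {A,T} (+1)
site 0, node KNS: KN={A,T} ∪ S={G} → {A,G,T} (+1)
site 0, node CKNSZ: CZ={G} ∩ KNS={A,G,T} → {G} (+0)
site 0, node EH: E={A} ∪ H={C} → {A,C} (+1)
site 0, node CEHKNSZ: CKNSZ={G} ∪ EH={A,C} → {A,C,G} (+1)
site 1, node CZ: C={C} ∪ Z={A} → {A,C} (+1)
site 1, node KN: K={T} ∪ N={G} → {G,T} (+1)
site 1, node KNS: KN={G,T} ∩ S={T} → {T} (+0)
site 1, node CKNSZ: CZ={A,C} ∪ KNS={T} → {A,C,T} (+1)
site 1, node EH: E={A} ∪ H={G} → {A,G} (+1)
site 1, node CEHKNSZ: CKNSZ={A,C,T} ∩ EH={A,G} → {A} (+0)
site 2, node CZ: C={A} ∩ Z={A} → {A} (+0)
site 2, node KN: K={A} ∪ N={C} → {A,C} (+1)
site 2, node KNS: KN={A,C} ∩ S={A} → {A} (+0)
site 2, node CKNSZ: CZ={A} ∩ KNS={A} → {A} (+0)
site 2, node EH: E={A} ∪ H={C} → {A,C} (+1)
site 2, node CEHKNSZ: CKNSZ={A} ∩ EH={A,C} → {A} (+0)
site 3, node CZ: C={G} ∪ Z={C} → {C,G} (+1)
site 3, node KN: K={A} ∩ N={A} → {A} (+0)
site 3, node KNS: KN={A} ∩ S={A} → {A} (+0)
site 3, node CKNSZ: CZ={C,G} ∪ KNS={A} → {A,C,G} (+1)
site 3, node EH: E={C} ∩ H={C} → {C} (+0)
site 3, node CEHKNSZ: CKNSZ={A,C,G} ∩ EH={C} → {C} (+0)
site 4, node CZ: C={T} ∪ Z={C} → {C,T} (+1)
site 4, node KN: K={T} ∩ N={T} → {T} (+0)
site 4, node KNS: KN={T} ∪ S={G} → {G,T} (+1)
site 4, node CKNSZ: CZ={C,T} ∩ KNS={G,T} → {T} (+0)
site 4, node EH: E={A} ∪ H={C} → {A,C} (+1)
site 4, node CEHKNSZ: CKNSZ={T} ∪ EH={A,C} → {A,C,T} (+1)
per-site changes: [4, 4, 2, 2, 4]; total = 16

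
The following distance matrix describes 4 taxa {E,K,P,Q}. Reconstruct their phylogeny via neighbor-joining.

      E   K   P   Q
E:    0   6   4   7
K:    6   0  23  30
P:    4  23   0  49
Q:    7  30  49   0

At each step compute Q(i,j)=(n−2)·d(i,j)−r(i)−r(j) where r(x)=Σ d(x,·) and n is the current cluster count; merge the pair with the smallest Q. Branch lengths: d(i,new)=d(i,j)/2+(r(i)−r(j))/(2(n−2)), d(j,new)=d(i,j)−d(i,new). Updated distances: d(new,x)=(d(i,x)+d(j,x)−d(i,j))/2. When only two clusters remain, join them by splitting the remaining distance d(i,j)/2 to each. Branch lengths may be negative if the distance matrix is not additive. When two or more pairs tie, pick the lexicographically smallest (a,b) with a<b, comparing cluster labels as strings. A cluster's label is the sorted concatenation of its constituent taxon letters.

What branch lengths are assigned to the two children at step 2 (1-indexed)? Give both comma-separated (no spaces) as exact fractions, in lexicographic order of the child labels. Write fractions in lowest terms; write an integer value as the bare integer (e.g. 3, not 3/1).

29/4,29/4

iteration 1: select E,Q (d=7, Q=-89); attach at lengths (-55/4, 83/4); label the merged cluster EQ
  updated: d(EQ,K)=29/2, d(EQ,P)=23
iteration 2: select EQ,K (d=29/2, Q=-121/2); attach at lengths (29/4, 29/4); label the merged cluster EKQ
  updated: d(EKQ,P)=63/4
iteration 3: select EKQ,P (d=63/4); attach at lengths (63/8, 63/8); label the merged cluster EKPQ
final tree: (((E:-55/4,Q:83/4):29/4,K:29/4):63/8,P:63/8)
total length: 149/4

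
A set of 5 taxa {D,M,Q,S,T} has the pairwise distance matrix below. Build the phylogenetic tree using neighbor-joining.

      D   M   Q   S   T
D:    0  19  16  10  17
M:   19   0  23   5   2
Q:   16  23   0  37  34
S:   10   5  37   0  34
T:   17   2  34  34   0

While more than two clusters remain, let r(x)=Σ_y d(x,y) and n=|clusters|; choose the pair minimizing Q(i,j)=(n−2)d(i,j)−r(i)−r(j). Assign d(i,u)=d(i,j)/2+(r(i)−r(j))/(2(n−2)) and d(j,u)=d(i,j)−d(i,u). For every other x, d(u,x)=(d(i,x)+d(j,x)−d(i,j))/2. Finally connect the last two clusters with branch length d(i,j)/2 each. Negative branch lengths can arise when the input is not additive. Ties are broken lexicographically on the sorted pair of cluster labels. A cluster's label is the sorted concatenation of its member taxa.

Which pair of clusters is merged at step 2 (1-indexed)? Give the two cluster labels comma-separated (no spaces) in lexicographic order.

D,Q

iteration 1: select M,T (d=2, Q=-130); attach at lengths (-16/3, 22/3); label the merged cluster MT
  updated: d(D,MT)=17, d(MT,Q)=55/2, d(MT,S)=37/2
iteration 2: select D,Q (d=16, Q=-183/2); attach at lengths (-11/8, 139/8); label the merged cluster DQ
  updated: d(DQ,MT)=57/4, d(DQ,S)=31/2
iteration 3: select DQ,MT (d=57/4, Q=-193/4); attach at lengths (45/8, 69/8); label the merged cluster DMQT
  updated: d(DMQT,S)=79/8
iteration 4: select DMQT,S (d=79/8); attach at lengths (79/16, 79/16); label the merged cluster DMQST
final tree: (((D:-11/8,Q:139/8):45/8,(M:-16/3,T:22/3):69/8):79/16,S:79/16)
total length: 337/8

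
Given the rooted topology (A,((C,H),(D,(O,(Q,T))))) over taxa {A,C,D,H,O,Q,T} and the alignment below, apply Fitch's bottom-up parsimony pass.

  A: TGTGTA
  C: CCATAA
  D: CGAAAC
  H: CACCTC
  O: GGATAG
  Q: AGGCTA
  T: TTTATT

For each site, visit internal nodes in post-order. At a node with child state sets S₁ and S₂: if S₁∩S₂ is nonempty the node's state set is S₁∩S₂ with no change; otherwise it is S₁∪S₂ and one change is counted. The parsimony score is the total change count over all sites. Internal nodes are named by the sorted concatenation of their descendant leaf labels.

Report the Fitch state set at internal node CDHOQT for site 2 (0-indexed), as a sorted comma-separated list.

A

site 0, node CH: C={C} ∩ H={C} → {C} (+0)
site 0, node QT: Q={A} ∪ T={T} → {A,T} (+1)
site 0, node OQT: O={G} ∪ QT={A,T} → {A,G,T} (+1)
site 0, node DOQT: D={C} ∪ OQT={A,G,T} → {A,C,G,T} (+1)
site 0, node CDHOQT: CH={C} ∩ DOQT={A,C,G,T} → {C} (+0)
site 0, node ACDHOQT: A={T} ∪ CDHOQT={C} → {C,T} (+1)
site 1, node CH: C={C} ∪ H={A} → {A,C} (+1)
site 1, node QT: Q={G} ∪ T={T} → {G,T} (+1)
site 1, node OQT: O={G} ∩ QT={G,T} → {G} (+0)
site 1, node DOQT: D={G} ∩ OQT={G} → {G} (+0)
site 1, node CDHOQT: CH={A,C} ∪ DOQT={G} → {A,C,G} (+1)
site 1, node ACDHOQT: A={G} ∩ CDHOQT={A,C,G} → {G} (+0)
site 2, node CH: C={A} ∪ H={C} → {A,C} (+1)
site 2, node QT: Q={G} ∪ T={T} → {G,T} (+1)
site 2, node OQT: O={A} ∪ QT={G,T} → {A,G,T} (+1)
site 2, node DOQT: D={A} ∩ OQT={A,G,T} → {A} (+0)
site 2, node CDHOQT: CH={A,C} ∩ DOQT={A} → {A} (+0)
site 2, node ACDHOQT: A={T} ∪ CDHOQT={A} → {A,T} (+1)
site 3, node CH: C={T} ∪ H={C} → {C,T} (+1)
site 3, node QT: Q={C} ∪ T={A} → {A,C} (+1)
site 3, node OQT: O={T} ∪ QT={A,C} → {A,C,T} (+1)
site 3, node DOQT: D={A} ∩ OQT={A,C,T} → {A} (+0)
site 3, node CDHOQT: CH={C,T} ∪ DOQT={A} → {A,C,T} (+1)
site 3, node ACDHOQT: A={G} ∪ CDHOQT={A,C,T} → {A,C,G,T} (+1)
site 4, node CH: C={A} ∪ H={T} → {A,T} (+1)
site 4, node QT: Q={T} ∩ T={T} → {T} (+0)
site 4, node OQT: O={A} ∪ QT={T} → {A,T} (+1)
site 4, node DOQT: D={A} ∩ OQT={A,T} → {A} (+0)
site 4, node CDHOQT: CH={A,T} ∩ DOQT={A} → {A} (+0)
site 4, node ACDHOQT: A={T} ∪ CDHOQT={A} → {A,T} (+1)
site 5, node CH: C={A} ∪ H={C} → {A,C} (+1)
site 5, node QT: Q={A} ∪ T={T} → {A,T} (+1)
site 5, node OQT: O={G} ∪ QT={A,T} → {A,G,T} (+1)
site 5, node DOQT: D={C} ∪ OQT={A,G,T} → {A,C,G,T} (+1)
site 5, node CDHOQT: CH={A,C} ∩ DOQT={A,C,G,T} → {A,C} (+0)
site 5, node ACDHOQT: A={A} ∩ CDHOQT={A,C} → {A} (+0)
per-site changes: [4, 3, 4, 5, 3, 4]; total = 23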